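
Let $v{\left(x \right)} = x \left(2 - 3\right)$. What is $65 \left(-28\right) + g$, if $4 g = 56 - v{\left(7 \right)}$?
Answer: $- \frac{7217}{4} \approx -1804.3$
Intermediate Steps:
$v{\left(x \right)} = - x$ ($v{\left(x \right)} = x \left(-1\right) = - x$)
$g = \frac{63}{4}$ ($g = \frac{56 - \left(-1\right) 7}{4} = \frac{56 - -7}{4} = \frac{56 + 7}{4} = \frac{1}{4} \cdot 63 = \frac{63}{4} \approx 15.75$)
$65 \left(-28\right) + g = 65 \left(-28\right) + \frac{63}{4} = -1820 + \frac{63}{4} = - \frac{7217}{4}$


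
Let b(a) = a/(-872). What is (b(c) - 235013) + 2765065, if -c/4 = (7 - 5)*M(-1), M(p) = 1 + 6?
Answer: 275775675/109 ≈ 2.5301e+6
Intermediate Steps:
M(p) = 7
c = -56 (c = -4*(7 - 5)*7 = -8*7 = -4*14 = -56)
b(a) = -a/872 (b(a) = a*(-1/872) = -a/872)
(b(c) - 235013) + 2765065 = (-1/872*(-56) - 235013) + 2765065 = (7/109 - 235013) + 2765065 = -25616410/109 + 2765065 = 275775675/109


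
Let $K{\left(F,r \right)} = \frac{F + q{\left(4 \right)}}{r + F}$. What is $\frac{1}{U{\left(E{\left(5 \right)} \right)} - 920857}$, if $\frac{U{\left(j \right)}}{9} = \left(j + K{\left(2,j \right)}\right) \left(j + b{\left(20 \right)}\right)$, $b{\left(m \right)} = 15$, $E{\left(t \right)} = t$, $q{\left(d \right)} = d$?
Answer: $- \frac{7}{6438619} \approx -1.0872 \cdot 10^{-6}$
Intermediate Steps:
$K{\left(F,r \right)} = \frac{4 + F}{F + r}$ ($K{\left(F,r \right)} = \frac{F + 4}{r + F} = \frac{4 + F}{F + r}$)
$U{\left(j \right)} = 9 \left(15 + j\right) \left(j + \frac{6}{2 + j}\right)$ ($U{\left(j \right)} = 9 \left(j + \frac{4 + 2}{2 + j}\right) \left(j + 15\right) = 9 \left(j + \frac{1}{2 + j} 6\right) \left(15 + j\right) = 9 \left(j + \frac{6}{2 + j}\right) \left(15 + j\right) = 9 \left(15 + j\right) \left(j + \frac{6}{2 + j}\right)$)
$\frac{1}{U{\left(E{\left(5 \right)} \right)} - 920857} = \frac{1}{\frac{9 \left(90 + 6 \cdot 5 + 5 \left(2 + 5\right) \left(15 + 5\right)\right)}{2 + 5} - 920857} = \frac{1}{\frac{9 \left(90 + 30 + 5 \cdot 7 \cdot 20\right)}{7} - 920857} = \frac{1}{9 \cdot \frac{1}{7} \left(90 + 30 + 700\right) - 920857} = \frac{1}{9 \cdot \frac{1}{7} \cdot 820 - 920857} = \frac{1}{\frac{7380}{7} - 920857} = \frac{1}{- \frac{6438619}{7}} = - \frac{7}{6438619}$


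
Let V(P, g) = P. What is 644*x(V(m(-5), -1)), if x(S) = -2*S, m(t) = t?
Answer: 6440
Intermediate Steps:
644*x(V(m(-5), -1)) = 644*(-2*(-5)) = 644*10 = 6440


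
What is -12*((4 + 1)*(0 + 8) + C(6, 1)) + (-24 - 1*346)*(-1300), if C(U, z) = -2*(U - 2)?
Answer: 480616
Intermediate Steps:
C(U, z) = 4 - 2*U (C(U, z) = -2*(-2 + U) = 4 - 2*U)
-12*((4 + 1)*(0 + 8) + C(6, 1)) + (-24 - 1*346)*(-1300) = -12*((4 + 1)*(0 + 8) + (4 - 2*6)) + (-24 - 1*346)*(-1300) = -12*(5*8 + (4 - 12)) + (-24 - 346)*(-1300) = -12*(40 - 8) - 370*(-1300) = -12*32 + 481000 = -384 + 481000 = 480616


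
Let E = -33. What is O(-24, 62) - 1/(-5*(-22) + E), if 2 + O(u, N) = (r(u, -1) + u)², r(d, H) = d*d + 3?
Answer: 23717770/77 ≈ 3.0802e+5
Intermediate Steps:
r(d, H) = 3 + d² (r(d, H) = d² + 3 = 3 + d²)
O(u, N) = -2 + (3 + u + u²)² (O(u, N) = -2 + ((3 + u²) + u)² = -2 + (3 + u + u²)²)
O(-24, 62) - 1/(-5*(-22) + E) = (-2 + (3 - 24 + (-24)²)²) - 1/(-5*(-22) - 33) = (-2 + (3 - 24 + 576)²) - 1/(110 - 33) = (-2 + 555²) - 1/77 = (-2 + 308025) - 1*1/77 = 308023 - 1/77 = 23717770/77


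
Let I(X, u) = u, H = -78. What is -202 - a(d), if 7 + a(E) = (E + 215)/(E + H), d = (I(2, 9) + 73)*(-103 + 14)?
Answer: -1445403/7376 ≈ -195.96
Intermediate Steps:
d = -7298 (d = (9 + 73)*(-103 + 14) = 82*(-89) = -7298)
a(E) = -7 + (215 + E)/(-78 + E) (a(E) = -7 + (E + 215)/(E - 78) = -7 + (215 + E)/(-78 + E))
-202 - a(d) = -202 - (761 - 6*(-7298))/(-78 - 7298) = -202 - (761 + 43788)/(-7376) = -202 - (-1)*44549/7376 = -202 - 1*(-44549/7376) = -202 + 44549/7376 = -1445403/7376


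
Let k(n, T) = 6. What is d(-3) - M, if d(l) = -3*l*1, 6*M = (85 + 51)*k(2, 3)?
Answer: -127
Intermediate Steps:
M = 136 (M = ((85 + 51)*6)/6 = (136*6)/6 = (1/6)*816 = 136)
d(l) = -3*l
d(-3) - M = -3*(-3) - 1*136 = 9 - 136 = -127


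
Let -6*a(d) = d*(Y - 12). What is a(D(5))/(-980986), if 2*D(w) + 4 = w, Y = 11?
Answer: -1/11771832 ≈ -8.4949e-8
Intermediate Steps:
D(w) = -2 + w/2
a(d) = d/6 (a(d) = -d*(11 - 12)/6 = -d*(-1)/6 = -(-1)*d/6 = d/6)
a(D(5))/(-980986) = ((-2 + (½)*5)/6)/(-980986) = ((-2 + 5/2)/6)*(-1/980986) = ((⅙)*(½))*(-1/980986) = (1/12)*(-1/980986) = -1/11771832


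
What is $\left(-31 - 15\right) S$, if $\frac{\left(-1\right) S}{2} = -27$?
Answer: $-2484$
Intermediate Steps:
$S = 54$ ($S = \left(-2\right) \left(-27\right) = 54$)
$\left(-31 - 15\right) S = \left(-31 - 15\right) 54 = \left(-46\right) 54 = -2484$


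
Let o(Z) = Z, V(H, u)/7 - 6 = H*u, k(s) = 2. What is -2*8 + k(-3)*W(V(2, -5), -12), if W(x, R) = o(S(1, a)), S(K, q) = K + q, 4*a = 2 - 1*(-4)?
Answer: -11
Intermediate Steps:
a = 3/2 (a = (2 - 1*(-4))/4 = (2 + 4)/4 = (¼)*6 = 3/2 ≈ 1.5000)
V(H, u) = 42 + 7*H*u (V(H, u) = 42 + 7*(H*u) = 42 + 7*H*u)
W(x, R) = 5/2 (W(x, R) = 1 + 3/2 = 5/2)
-2*8 + k(-3)*W(V(2, -5), -12) = -2*8 + 2*(5/2) = -16 + 5 = -11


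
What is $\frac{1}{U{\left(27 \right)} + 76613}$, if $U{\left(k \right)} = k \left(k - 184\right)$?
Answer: $\frac{1}{72374} \approx 1.3817 \cdot 10^{-5}$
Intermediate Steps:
$U{\left(k \right)} = k \left(-184 + k\right)$
$\frac{1}{U{\left(27 \right)} + 76613} = \frac{1}{27 \left(-184 + 27\right) + 76613} = \frac{1}{27 \left(-157\right) + 76613} = \frac{1}{-4239 + 76613} = \frac{1}{72374}$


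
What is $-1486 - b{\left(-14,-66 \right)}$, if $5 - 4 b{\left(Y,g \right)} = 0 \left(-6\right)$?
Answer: $- \frac{5949}{4} \approx -1487.3$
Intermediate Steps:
$b{\left(Y,g \right)} = \frac{5}{4}$ ($b{\left(Y,g \right)} = \frac{5}{4} - \frac{0 \left(-6\right)}{4} = \frac{5}{4} - 0 = \frac{5}{4} + 0 = \frac{5}{4}$)
$-1486 - b{\left(-14,-66 \right)} = -1486 - \frac{5}{4} = - \frac{5949}{4}$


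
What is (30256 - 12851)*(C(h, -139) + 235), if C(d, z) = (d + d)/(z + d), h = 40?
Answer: 403534925/99 ≈ 4.0761e+6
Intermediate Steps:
C(d, z) = 2*d/(d + z) (C(d, z) = (2*d)/(d + z) = 2*d/(d + z))
(30256 - 12851)*(C(h, -139) + 235) = (30256 - 12851)*(2*40/(40 - 139) + 235) = 17405*(2*40/(-99) + 235) = 17405*(2*40*(-1/99) + 235) = 17405*(-80/99 + 235) = 17405*(23185/99) = 403534925/99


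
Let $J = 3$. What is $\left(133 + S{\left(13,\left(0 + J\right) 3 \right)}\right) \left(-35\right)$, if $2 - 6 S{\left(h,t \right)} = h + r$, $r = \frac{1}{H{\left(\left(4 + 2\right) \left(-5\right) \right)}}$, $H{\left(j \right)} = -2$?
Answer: $- \frac{18375}{4} \approx -4593.8$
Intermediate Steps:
$r = - \frac{1}{2}$ ($r = \frac{1}{-2} = - \frac{1}{2} \approx -0.5$)
$S{\left(h,t \right)} = \frac{5}{12} - \frac{h}{6}$ ($S{\left(h,t \right)} = \frac{1}{3} - \frac{h - \frac{1}{2}}{6} = \frac{1}{3} - \frac{- \frac{1}{2} + h}{6} = \frac{1}{3} - \left(- \frac{1}{12} + \frac{h}{6}\right) = \frac{5}{12} - \frac{h}{6}$)
$\left(133 + S{\left(13,\left(0 + J\right) 3 \right)}\right) \left(-35\right) = \left(133 + \left(\frac{5}{12} - \frac{13}{6}\right)\right) \left(-35\right) = \left(133 - \frac{7}{4}\right) \left(-35\right) = \frac{525}{4} \left(-35\right) = - \frac{18375}{4}$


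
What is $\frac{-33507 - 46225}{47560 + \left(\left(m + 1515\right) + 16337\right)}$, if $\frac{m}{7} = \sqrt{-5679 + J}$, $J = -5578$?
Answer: $- \frac{5215429584}{4279281337} + \frac{558124 i \sqrt{11257}}{4279281337} \approx -1.2188 + 0.013838 i$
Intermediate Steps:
$m = 7 i \sqrt{11257}$ ($m = 7 \sqrt{-5679 - 5578} = 7 \sqrt{-11257} = 7 i \sqrt{11257} \approx 742.69 i$)
$\frac{-33507 - 46225}{47560 + \left(\left(m + 1515\right) + 16337\right)} = \frac{-33507 - 46225}{47560 + \left(\left(7 i \sqrt{11257} + 1515\right) + 16337\right)} = - \frac{79732}{47560 + \left(\left(1515 + 7 i \sqrt{11257}\right) + 16337\right)} = - \frac{79732}{47560 + \left(17852 + 7 i \sqrt{11257}\right)} = - \frac{79732}{65412 + 7 i \sqrt{11257}}$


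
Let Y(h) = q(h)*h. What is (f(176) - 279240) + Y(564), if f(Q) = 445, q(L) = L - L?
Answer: -278795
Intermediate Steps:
q(L) = 0
Y(h) = 0 (Y(h) = 0*h = 0)
(f(176) - 279240) + Y(564) = (445 - 279240) + 0 = -278795 + 0 = -278795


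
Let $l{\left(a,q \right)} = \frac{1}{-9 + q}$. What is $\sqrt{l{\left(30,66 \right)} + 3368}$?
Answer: $\frac{\sqrt{10942689}}{57} \approx 58.035$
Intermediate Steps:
$\sqrt{l{\left(30,66 \right)} + 3368} = \sqrt{\frac{1}{-9 + 66} + 3368} = \sqrt{\frac{1}{57} + 3368} = \sqrt{\frac{191977}{57}} = \frac{\sqrt{10942689}}{57}$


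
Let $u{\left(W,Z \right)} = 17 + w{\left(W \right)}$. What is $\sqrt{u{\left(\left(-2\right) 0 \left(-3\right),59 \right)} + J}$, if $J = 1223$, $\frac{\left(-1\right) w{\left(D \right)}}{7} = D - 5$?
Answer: $5 \sqrt{51} \approx 35.707$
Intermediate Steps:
$w{\left(D \right)} = 35 - 7 D$ ($w{\left(D \right)} = - 7 \left(D - 5\right) = - 7 \left(-5 + D\right) = 35 - 7 D$)
$u{\left(W,Z \right)} = 52 - 7 W$ ($u{\left(W,Z \right)} = 17 - \left(-35 + 7 W\right) = 52 - 7 W$)
$\sqrt{u{\left(\left(-2\right) 0 \left(-3\right),59 \right)} + J} = \sqrt{\left(52 - 7 \left(-2\right) 0 \left(-3\right)\right) + 1223} = \sqrt{\left(52 - 7 \cdot 0 \left(-3\right)\right) + 1223} = \sqrt{\left(52 - 0\right) + 1223} = \sqrt{\left(52 + 0\right) + 1223} = \sqrt{52 + 1223} = \sqrt{1275} = 5 \sqrt{51}$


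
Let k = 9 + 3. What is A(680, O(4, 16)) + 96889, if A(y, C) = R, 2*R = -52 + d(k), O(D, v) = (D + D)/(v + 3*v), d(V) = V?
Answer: 96869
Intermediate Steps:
k = 12
O(D, v) = D/(2*v) (O(D, v) = (2*D)/((4*v)) = (2*D)*(1/(4*v)) = D/(2*v))
R = -20 (R = (-52 + 12)/2 = (1/2)*(-40) = -20)
A(y, C) = -20
A(680, O(4, 16)) + 96889 = -20 + 96889 = 96869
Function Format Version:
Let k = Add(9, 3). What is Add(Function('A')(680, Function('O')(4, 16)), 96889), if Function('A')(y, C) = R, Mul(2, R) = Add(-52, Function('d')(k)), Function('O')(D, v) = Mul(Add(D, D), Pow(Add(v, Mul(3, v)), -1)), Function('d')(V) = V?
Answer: 96869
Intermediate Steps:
k = 12
Function('O')(D, v) = Mul(Rational(1, 2), D, Pow(v, -1)) (Function('O')(D, v) = Mul(Mul(2, D), Pow(Mul(4, v), -1)) = Mul(Mul(2, D), Mul(Rational(1, 4), Pow(v, -1))) = Mul(Rational(1, 2), D, Pow(v, -1)))
R = -20 (R = Mul(Rational(1, 2), Add(-52, 12)) = Mul(Rational(1, 2), -40) = -20)
Function('A')(y, C) = -20
Add(Function('A')(680, Function('O')(4, 16)), 96889) = Add(-20, 96889) = 96869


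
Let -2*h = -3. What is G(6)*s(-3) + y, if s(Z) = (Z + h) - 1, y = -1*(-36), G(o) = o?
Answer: 21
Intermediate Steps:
h = 3/2 (h = -1/2*(-3) = 3/2 ≈ 1.5000)
y = 36
s(Z) = 1/2 + Z (s(Z) = (Z + 3/2) - 1 = (3/2 + Z) - 1 = 1/2 + Z)
G(6)*s(-3) + y = 6*(1/2 - 3) + 36 = 6*(-5/2) + 36 = -15 + 36 = 21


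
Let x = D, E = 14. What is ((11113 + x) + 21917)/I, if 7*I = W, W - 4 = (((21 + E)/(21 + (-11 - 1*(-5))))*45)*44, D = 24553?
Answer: 403081/4624 ≈ 87.172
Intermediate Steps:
x = 24553
W = 4624 (W = 4 + (((21 + 14)/(21 + (-11 - 1*(-5))))*45)*44 = 4 + ((35/(21 + (-11 + 5)))*45)*44 = 4 + ((35/(21 - 6))*45)*44 = 4 + ((35/15)*45)*44 = 4 + ((35*(1/15))*45)*44 = 4 + ((7/3)*45)*44 = 4 + 105*44 = 4 + 4620 = 4624)
I = 4624/7 (I = (1/7)*4624 = 4624/7 ≈ 660.57)
((11113 + x) + 21917)/I = ((11113 + 24553) + 21917)/(4624/7) = (35666 + 21917)*(7/4624) = 57583*(7/4624) = 403081/4624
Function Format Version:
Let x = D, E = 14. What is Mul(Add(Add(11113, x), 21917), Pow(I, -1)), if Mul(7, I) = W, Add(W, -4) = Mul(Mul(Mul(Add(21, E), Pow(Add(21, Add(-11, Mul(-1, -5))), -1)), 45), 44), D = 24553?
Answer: Rational(403081, 4624) ≈ 87.172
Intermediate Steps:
x = 24553
W = 4624 (W = Add(4, Mul(Mul(Mul(Add(21, 14), Pow(Add(21, Add(-11, Mul(-1, -5))), -1)), 45), 44)) = Add(4, Mul(Mul(Mul(35, Pow(Add(21, Add(-11, 5)), -1)), 45), 44)) = Add(4, Mul(Mul(Mul(35, Pow(Add(21, -6), -1)), 45), 44)) = Add(4, Mul(Mul(Mul(35, Pow(15, -1)), 45), 44)) = Add(4, Mul(Mul(Mul(35, Rational(1, 15)), 45), 44)) = Add(4, Mul(Mul(Rational(7, 3), 45), 44)) = Add(4, Mul(105, 44)) = Add(4, 4620) = 4624)
I = Rational(4624, 7) (I = Mul(Rational(1, 7), 4624) = Rational(4624, 7) ≈ 660.57)
Mul(Add(Add(11113, x), 21917), Pow(I, -1)) = Mul(Add(Add(11113, 24553), 21917), Pow(Rational(4624, 7), -1)) = Mul(Add(35666, 21917), Rational(7, 4624)) = Mul(57583, Rational(7, 4624)) = Rational(403081, 4624)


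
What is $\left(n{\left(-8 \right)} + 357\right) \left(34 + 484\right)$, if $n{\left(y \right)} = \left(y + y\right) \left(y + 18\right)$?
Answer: $102046$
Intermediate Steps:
$n{\left(y \right)} = 2 y \left(18 + y\right)$
$\left(n{\left(-8 \right)} + 357\right) \left(34 + 484\right) = \left(2 \left(-8\right) \left(18 - 8\right) + 357\right) \left(34 + 484\right) = \left(2 \left(-8\right) 10 + 357\right) 518 = \left(-160 + 357\right) 518 = 197 \cdot 518 = 102046$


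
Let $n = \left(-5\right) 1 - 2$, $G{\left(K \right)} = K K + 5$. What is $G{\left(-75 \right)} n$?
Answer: $-39410$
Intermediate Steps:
$G{\left(K \right)} = 5 + K^{2}$ ($G{\left(K \right)} = K^{2} + 5 = 5 + K^{2}$)
$n = -7$ ($n = -5 - 2 = -7$)
$G{\left(-75 \right)} n = \left(5 + \left(-75\right)^{2}\right) \left(-7\right) = \left(5 + 5625\right) \left(-7\right) = 5630 \left(-7\right) = -39410$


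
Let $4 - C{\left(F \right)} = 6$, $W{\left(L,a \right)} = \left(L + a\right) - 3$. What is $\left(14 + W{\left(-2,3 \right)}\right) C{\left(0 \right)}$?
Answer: $-24$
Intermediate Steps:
$W{\left(L,a \right)} = -3 + L + a$
$C{\left(F \right)} = -2$ ($C{\left(F \right)} = 4 - 6 = -2$)
$\left(14 + W{\left(-2,3 \right)}\right) C{\left(0 \right)} = \left(14 - 2\right) \left(-2\right) = 12 \left(-2\right) = -24$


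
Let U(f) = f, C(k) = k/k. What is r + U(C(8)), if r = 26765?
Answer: 26766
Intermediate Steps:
C(k) = 1
r + U(C(8)) = 26765 + 1 = 26766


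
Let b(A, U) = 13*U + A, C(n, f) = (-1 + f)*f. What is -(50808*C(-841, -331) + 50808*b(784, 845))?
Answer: -6181352088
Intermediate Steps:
C(n, f) = f*(-1 + f)
b(A, U) = A + 13*U
-(50808*C(-841, -331) + 50808*b(784, 845)) = -(39833472 + 558125880 - 16817448*(-1 - 331)) = -50808/(1/(-331*(-332) + (784 + 10985))) = -50808/(1/(109892 + 11769)) = -50808/(1/121661) = -50808/1/121661 = -50808*121661 = -6181352088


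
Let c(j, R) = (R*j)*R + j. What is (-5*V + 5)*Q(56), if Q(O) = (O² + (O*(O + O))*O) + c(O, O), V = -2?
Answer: 7950600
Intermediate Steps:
c(j, R) = j + j*R² (c(j, R) = j*R² + j = j + j*R²)
Q(O) = O² + 2*O³ + O*(1 + O²) (Q(O) = (O² + (O*(O + O))*O) + O*(1 + O²) = (O² + (O*(2*O))*O) + O*(1 + O²) = (O² + (2*O²)*O) + O*(1 + O²) = (O² + 2*O³) + O*(1 + O²) = O² + 2*O³ + O*(1 + O²))
(-5*V + 5)*Q(56) = (-5*(-2) + 5)*(56*(1 + 56 + 3*56²)) = (10 + 5)*(56*(1 + 56 + 3*3136)) = 15*(56*(1 + 56 + 9408)) = 15*(56*9465) = 15*530040 = 7950600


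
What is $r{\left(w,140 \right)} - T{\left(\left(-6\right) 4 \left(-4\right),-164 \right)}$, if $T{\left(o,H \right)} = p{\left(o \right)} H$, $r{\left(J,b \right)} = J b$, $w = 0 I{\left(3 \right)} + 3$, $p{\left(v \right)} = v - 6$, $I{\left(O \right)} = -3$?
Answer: $15180$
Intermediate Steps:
$p{\left(v \right)} = -6 + v$
$w = 3$ ($w = 0 \left(-3\right) + 3 = 0 + 3 = 3$)
$T{\left(o,H \right)} = H \left(-6 + o\right)$ ($T{\left(o,H \right)} = \left(-6 + o\right) H = H \left(-6 + o\right)$)
$r{\left(w,140 \right)} - T{\left(\left(-6\right) 4 \left(-4\right),-164 \right)} = 3 \cdot 140 - - 164 \left(-6 + \left(-6\right) 4 \left(-4\right)\right) = 420 - - 164 \left(-6 - -96\right) = 420 - - 164 \left(-6 + 96\right) = 420 - \left(-164\right) 90 = 420 - -14760 = 420 + 14760 = 15180$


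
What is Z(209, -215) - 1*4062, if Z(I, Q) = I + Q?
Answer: -4068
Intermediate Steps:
Z(209, -215) - 1*4062 = (209 - 215) - 1*4062 = -6 - 4062 = -4068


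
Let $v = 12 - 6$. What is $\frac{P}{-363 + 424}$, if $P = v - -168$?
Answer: $\frac{174}{61} \approx 2.8525$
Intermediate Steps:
$v = 6$ ($v = 12 - 6 = 6$)
$P = 174$ ($P = 6 - -168 = 6 + 168 = 174$)
$\frac{P}{-363 + 424} = \frac{174}{-363 + 424} = \frac{174}{61}$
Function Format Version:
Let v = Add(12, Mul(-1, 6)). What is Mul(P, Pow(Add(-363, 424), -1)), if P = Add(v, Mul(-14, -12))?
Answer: Rational(174, 61) ≈ 2.8525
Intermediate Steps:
v = 6 (v = Add(12, -6) = 6)
P = 174 (P = Add(6, Mul(-14, -12)) = Add(6, 168) = 174)
Mul(P, Pow(Add(-363, 424), -1)) = Mul(174, Pow(Add(-363, 424), -1)) = Mul(174, Pow(61, -1)) = Mul(174, Rational(1, 61)) = Rational(174, 61)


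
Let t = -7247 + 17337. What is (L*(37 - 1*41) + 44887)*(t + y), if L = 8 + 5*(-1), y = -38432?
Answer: -1271847250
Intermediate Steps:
L = 3 (L = 8 - 5 = 3)
t = 10090
(L*(37 - 1*41) + 44887)*(t + y) = (3*(37 - 1*41) + 44887)*(10090 - 38432) = (3*(37 - 41) + 44887)*(-28342) = (3*(-4) + 44887)*(-28342) = (-12 + 44887)*(-28342) = 44875*(-28342) = -1271847250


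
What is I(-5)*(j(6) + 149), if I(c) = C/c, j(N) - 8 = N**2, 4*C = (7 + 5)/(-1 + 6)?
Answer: -579/25 ≈ -23.160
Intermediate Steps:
C = 3/5 (C = ((7 + 5)/(-1 + 6))/4 = (12/5)/4 = (12*(1/5))/4 = (1/4)*(12/5) = 3/5 ≈ 0.60000)
j(N) = 8 + N**2
I(c) = 3/(5*c)
I(-5)*(j(6) + 149) = ((3/5)/(-5))*((8 + 6**2) + 149) = ((3/5)*(-1/5))*((8 + 36) + 149) = -3*(44 + 149)/25 = -3/25*193 = -579/25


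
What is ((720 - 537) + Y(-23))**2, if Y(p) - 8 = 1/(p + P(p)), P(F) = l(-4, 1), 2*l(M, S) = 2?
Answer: 17648401/484 ≈ 36464.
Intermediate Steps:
l(M, S) = 1 (l(M, S) = (1/2)*2 = 1)
P(F) = 1
Y(p) = 8 + 1/(1 + p) (Y(p) = 8 + 1/(p + 1) = 8 + 1/(1 + p))
((720 - 537) + Y(-23))**2 = ((720 - 537) + (9 + 8*(-23))/(1 - 23))**2 = (183 + (9 - 184)/(-22))**2 = (183 - 1/22*(-175))**2 = (183 + 175/22)**2 = (4201/22)**2 = 17648401/484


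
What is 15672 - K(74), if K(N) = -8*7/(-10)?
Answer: 78332/5 ≈ 15666.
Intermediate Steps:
K(N) = 28/5 (K(N) = -56*(-1/10) = 28/5)
15672 - K(74) = 15672 - 1*28/5 = 15672 - 28/5 = 78332/5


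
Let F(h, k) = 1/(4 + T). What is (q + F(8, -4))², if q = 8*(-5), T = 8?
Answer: 229441/144 ≈ 1593.3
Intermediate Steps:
F(h, k) = 1/12 (F(h, k) = 1/(4 + 8) = 1/12)
q = -40
(q + F(8, -4))² = (-40 + 1/12)² = (-479/12)² = 229441/144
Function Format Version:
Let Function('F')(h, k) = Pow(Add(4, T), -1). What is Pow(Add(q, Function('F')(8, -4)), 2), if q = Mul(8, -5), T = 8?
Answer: Rational(229441, 144) ≈ 1593.3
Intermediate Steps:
Function('F')(h, k) = Rational(1, 12) (Function('F')(h, k) = Pow(Add(4, 8), -1) = Pow(12, -1) = Rational(1, 12))
q = -40
Pow(Add(q, Function('F')(8, -4)), 2) = Pow(Add(-40, Rational(1, 12)), 2) = Pow(Rational(-479, 12), 2) = Rational(229441, 144)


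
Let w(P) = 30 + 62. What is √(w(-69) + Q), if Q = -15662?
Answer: 3*I*√1730 ≈ 124.78*I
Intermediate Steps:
w(P) = 92
√(w(-69) + Q) = √(92 - 15662) = √(-15570) = 3*I*√1730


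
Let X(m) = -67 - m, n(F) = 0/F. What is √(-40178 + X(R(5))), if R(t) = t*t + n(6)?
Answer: I*√40270 ≈ 200.67*I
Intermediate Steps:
n(F) = 0
R(t) = t² (R(t) = t*t + 0 = t² + 0 = t²)
√(-40178 + X(R(5))) = √(-40178 + (-67 - 1*5²)) = √(-40178 + (-67 - 1*25)) = √(-40178 + (-67 - 25)) = √(-40178 - 92) = √(-40270) = I*√40270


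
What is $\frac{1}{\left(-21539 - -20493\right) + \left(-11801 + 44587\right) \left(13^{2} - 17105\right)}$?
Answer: $- \frac{1}{555264742} \approx -1.8009 \cdot 10^{-9}$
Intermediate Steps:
$\frac{1}{\left(-21539 - -20493\right) + \left(-11801 + 44587\right) \left(13^{2} - 17105\right)} = \frac{1}{\left(-21539 + 20493\right) + 32786 \left(169 - 17105\right)} = \frac{1}{-1046 + 32786 \left(-16936\right)} = \frac{1}{-1046 - 555263696} = \frac{1}{-555264742} = - \frac{1}{555264742}$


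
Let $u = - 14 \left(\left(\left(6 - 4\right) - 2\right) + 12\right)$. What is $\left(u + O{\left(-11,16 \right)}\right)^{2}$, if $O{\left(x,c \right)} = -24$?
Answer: $36864$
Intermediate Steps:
$u = -168$ ($u = - 14 \left(\left(2 - 2\right) + 12\right) = - 14 \left(0 + 12\right) = \left(-14\right) 12 = -168$)
$\left(u + O{\left(-11,16 \right)}\right)^{2} = \left(-168 - 24\right)^{2} = \left(-192\right)^{2} = 36864$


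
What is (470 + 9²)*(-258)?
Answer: -142158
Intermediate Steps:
(470 + 9²)*(-258) = (470 + 81)*(-258) = 551*(-258) = -142158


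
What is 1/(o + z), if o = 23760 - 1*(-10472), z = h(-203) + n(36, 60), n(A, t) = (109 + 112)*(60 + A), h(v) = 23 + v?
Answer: 1/55268 ≈ 1.8094e-5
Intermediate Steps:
n(A, t) = 13260 + 221*A (n(A, t) = 221*(60 + A) = 13260 + 221*A)
z = 21036 (z = (23 - 203) + (13260 + 221*36) = -180 + (13260 + 7956) = -180 + 21216 = 21036)
o = 34232 (o = 23760 + 10472 = 34232)
1/(o + z) = 1/(34232 + 21036) = 1/55268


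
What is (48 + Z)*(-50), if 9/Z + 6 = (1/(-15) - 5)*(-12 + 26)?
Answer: -1381425/577 ≈ -2394.2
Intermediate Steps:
Z = -135/1154 (Z = 9/(-6 + (1/(-15) - 5)*(-12 + 26)) = 9/(-6 + (-1/15 - 5)*14) = 9/(-6 - 76/15*14) = 9/(-6 - 1064/15) = 9/(-1154/15) = 9*(-15/1154) = -135/1154 ≈ -0.11698)
(48 + Z)*(-50) = (48 - 135/1154)*(-50) = (55257/1154)*(-50) = -1381425/577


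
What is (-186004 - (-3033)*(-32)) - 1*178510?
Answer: -461570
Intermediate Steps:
(-186004 - (-3033)*(-32)) - 1*178510 = (-186004 - 1*97056) - 178510 = (-186004 - 97056) - 178510 = -283060 - 178510 = -461570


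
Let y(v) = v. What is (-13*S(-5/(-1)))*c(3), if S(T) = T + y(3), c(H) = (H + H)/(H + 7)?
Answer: -312/5 ≈ -62.400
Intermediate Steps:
c(H) = 2*H/(7 + H) (c(H) = (2*H)/(7 + H) = 2*H/(7 + H))
S(T) = 3 + T (S(T) = T + 3 = 3 + T)
(-13*S(-5/(-1)))*c(3) = (-13*(3 - 5/(-1)))*(2*3/(7 + 3)) = (-13*(3 - 5*(-1)))*(2*3/10) = (-13*(3 + 5))*(2*3*(⅒)) = -13*8*(⅗) = -104*⅗ = -312/5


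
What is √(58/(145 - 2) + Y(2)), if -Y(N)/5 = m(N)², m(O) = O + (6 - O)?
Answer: I*√3672526/143 ≈ 13.401*I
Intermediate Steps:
m(O) = 6
Y(N) = -180 (Y(N) = -5*6² = -5*36 = -180)
√(58/(145 - 2) + Y(2)) = √(58/(145 - 2) - 180) = √(58/143 - 180) = √(-25682/143) = I*√3672526/143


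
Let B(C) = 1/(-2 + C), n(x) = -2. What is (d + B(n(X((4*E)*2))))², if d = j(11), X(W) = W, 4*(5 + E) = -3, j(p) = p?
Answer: 1849/16 ≈ 115.56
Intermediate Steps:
E = -23/4 (E = -5 + (¼)*(-3) = -5 - ¾ = -23/4 ≈ -5.7500)
d = 11
(d + B(n(X((4*E)*2))))² = (11 + 1/(-2 - 2))² = (11 + 1/(-4))² = (11 - ¼)² = (43/4)² = 1849/16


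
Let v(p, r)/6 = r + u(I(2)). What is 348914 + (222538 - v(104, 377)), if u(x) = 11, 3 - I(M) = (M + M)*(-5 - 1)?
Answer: 569124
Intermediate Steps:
I(M) = 3 + 12*M (I(M) = 3 - (M + M)*(-5 - 1) = 3 - 2*M*(-6) = 3 - (-12)*M = 3 + 12*M)
v(p, r) = 66 + 6*r (v(p, r) = 6*(r + 11) = 6*(11 + r) = 66 + 6*r)
348914 + (222538 - v(104, 377)) = 348914 + (222538 - (66 + 6*377)) = 348914 + (222538 - (66 + 2262)) = 348914 + (222538 - 1*2328) = 348914 + (222538 - 2328) = 348914 + 220210 = 569124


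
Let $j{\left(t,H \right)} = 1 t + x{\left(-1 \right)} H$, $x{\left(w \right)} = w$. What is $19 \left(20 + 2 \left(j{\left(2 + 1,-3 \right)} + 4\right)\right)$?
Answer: $760$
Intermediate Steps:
$j{\left(t,H \right)} = t - H$ ($j{\left(t,H \right)} = 1 t - H = t - H$)
$19 \left(20 + 2 \left(j{\left(2 + 1,-3 \right)} + 4\right)\right) = 19 \left(20 + 2 \left(\left(\left(2 + 1\right) - -3\right) + 4\right)\right) = 19 \left(20 + 2 \left(\left(3 + 3\right) + 4\right)\right) = 19 \left(20 + 2 \left(6 + 4\right)\right) = 19 \left(20 + 2 \cdot 10\right) = 19 \left(20 + 20\right) = 19 \cdot 40 = 760$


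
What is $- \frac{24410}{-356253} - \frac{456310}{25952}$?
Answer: $- \frac{80964159055}{4622738928} \approx -17.514$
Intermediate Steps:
$- \frac{24410}{-356253} - \frac{456310}{25952} = \left(-24410\right) \left(- \frac{1}{356253}\right) - \frac{228155}{12976} = \frac{24410}{356253} - \frac{228155}{12976} = - \frac{80964159055}{4622738928}$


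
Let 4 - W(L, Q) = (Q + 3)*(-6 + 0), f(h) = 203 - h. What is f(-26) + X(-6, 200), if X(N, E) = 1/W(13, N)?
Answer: 3205/14 ≈ 228.93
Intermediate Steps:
W(L, Q) = 22 + 6*Q (W(L, Q) = 4 - (Q + 3)*(-6 + 0) = 4 - (3 + Q)*(-6) = 4 - (-18 - 6*Q) = 4 + (18 + 6*Q) = 22 + 6*Q)
X(N, E) = 1/(22 + 6*N)
f(-26) + X(-6, 200) = (203 - 1*(-26)) + 1/(2*(11 + 3*(-6))) = (203 + 26) + 1/(2*(11 - 18)) = 229 + (1/2)/(-7) = 229 + (1/2)*(-1/7) = 229 - 1/14 = 3205/14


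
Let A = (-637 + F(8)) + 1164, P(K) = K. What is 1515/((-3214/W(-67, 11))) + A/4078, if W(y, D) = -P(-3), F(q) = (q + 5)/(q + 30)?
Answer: -319953017/249027148 ≈ -1.2848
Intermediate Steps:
F(q) = (5 + q)/(30 + q)
A = 20039/38 (A = (-637 + (5 + 8)/(30 + 8)) + 1164 = (-637 + 13/38) + 1164 = -24193/38 + 1164 = 20039/38 ≈ 527.34)
W(y, D) = 3 (W(y, D) = -1*(-3) = 3)
1515/((-3214/W(-67, 11))) + A/4078 = 1515/((-3214/3)) + (20039/38)/4078 = 1515/((-3214*1/3)) + (20039/38)*(1/4078) = 1515/(-3214/3) + 20039/154964 = 1515*(-3/3214) + 20039/154964 = -4545/3214 + 20039/154964 = -319953017/249027148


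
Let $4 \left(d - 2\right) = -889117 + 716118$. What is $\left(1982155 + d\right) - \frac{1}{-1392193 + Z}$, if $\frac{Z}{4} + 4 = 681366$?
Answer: $\frac{10340231142391}{5333020} \approx 1.9389 \cdot 10^{6}$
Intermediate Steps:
$d = - \frac{172991}{4}$ ($d = 2 + \frac{-889117 + 716118}{4} = 2 + \frac{1}{4} \left(-172999\right) = 2 - \frac{172999}{4} = - \frac{172991}{4} \approx -43248.0$)
$Z = 2725448$ ($Z = -16 + 4 \cdot 681366 = -16 + 2725464 = 2725448$)
$\left(1982155 + d\right) - \frac{1}{-1392193 + Z} = \left(1982155 - \frac{172991}{4}\right) - \frac{1}{-1392193 + 2725448} = \frac{7755629}{4} - \frac{1}{1333255} = \frac{10340231142391}{5333020}$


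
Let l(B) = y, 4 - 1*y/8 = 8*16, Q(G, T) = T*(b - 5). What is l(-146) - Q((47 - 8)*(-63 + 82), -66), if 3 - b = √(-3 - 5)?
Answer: -1124 - 132*I*√2 ≈ -1124.0 - 186.68*I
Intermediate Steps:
b = 3 - 2*I*√2 (b = 3 - √(-3 - 5) = 3 - √(-8) = 3 - 2*I*√2 ≈ 3.0 - 2.8284*I)
Q(G, T) = T*(-2 - 2*I*√2) (Q(G, T) = T*((3 - 2*I*√2) - 5) = T*(-2 - 2*I*√2))
y = -992 (y = 32 - 64*16 = 32 - 8*128 = 32 - 1024 = -992)
l(B) = -992
l(-146) - Q((47 - 8)*(-63 + 82), -66) = -992 - (-2)*(-66)*(1 + I*√2) = -992 - (132 + 132*I*√2) = -992 + (-132 - 132*I*√2) = -1124 - 132*I*√2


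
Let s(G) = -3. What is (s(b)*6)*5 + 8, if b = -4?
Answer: -82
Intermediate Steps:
(s(b)*6)*5 + 8 = -3*6*5 + 8 = -18*5 + 8 = -90 + 8 = -82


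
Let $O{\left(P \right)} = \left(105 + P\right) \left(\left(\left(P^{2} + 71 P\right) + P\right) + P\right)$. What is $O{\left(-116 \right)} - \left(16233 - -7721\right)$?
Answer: $-78822$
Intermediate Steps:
$O{\left(P \right)} = \left(105 + P\right) \left(P^{2} + 73 P\right)$ ($O{\left(P \right)} = \left(105 + P\right) \left(\left(P^{2} + 72 P\right) + P\right) = \left(105 + P\right) \left(P^{2} + 73 P\right)$)
$O{\left(-116 \right)} - \left(16233 - -7721\right) = - 116 \left(7665 + \left(-116\right)^{2} + 178 \left(-116\right)\right) - \left(16233 - -7721\right) = - 116 \left(7665 + 13456 - 20648\right) - \left(16233 + 7721\right) = \left(-116\right) 473 - 23954 = -54868 - 23954 = -78822$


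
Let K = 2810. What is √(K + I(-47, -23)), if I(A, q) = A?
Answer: 3*√307 ≈ 52.564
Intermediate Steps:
√(K + I(-47, -23)) = √(2810 - 47) = √2763 = 3*√307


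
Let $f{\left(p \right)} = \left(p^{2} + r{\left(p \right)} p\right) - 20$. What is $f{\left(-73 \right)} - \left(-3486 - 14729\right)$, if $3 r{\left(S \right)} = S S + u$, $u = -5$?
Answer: $- \frac{318080}{3} \approx -1.0603 \cdot 10^{5}$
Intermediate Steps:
$r{\left(S \right)} = - \frac{5}{3} + \frac{S^{2}}{3}$ ($r{\left(S \right)} = \frac{S S - 5}{3} = \frac{S^{2} - 5}{3} = \frac{-5 + S^{2}}{3} = - \frac{5}{3} + \frac{S^{2}}{3}$)
$f{\left(p \right)} = -20 + p^{2} + p \left(- \frac{5}{3} + \frac{p^{2}}{3}\right)$ ($f{\left(p \right)} = \left(p^{2} + \left(- \frac{5}{3} + \frac{p^{2}}{3}\right) p\right) - 20 = \left(p^{2} + p \left(- \frac{5}{3} + \frac{p^{2}}{3}\right)\right) - 20 = -20 + p^{2} + p \left(- \frac{5}{3} + \frac{p^{2}}{3}\right)$)
$f{\left(-73 \right)} - \left(-3486 - 14729\right) = \left(-20 + \left(-73\right)^{2} + \frac{1}{3} \left(-73\right) \left(-5 + \left(-73\right)^{2}\right)\right) - \left(-3486 - 14729\right) = \left(-20 + 5329 + \frac{1}{3} \left(-73\right) \left(-5 + 5329\right)\right) - \left(-3486 - 14729\right) = \left(-20 + 5329 + \frac{1}{3} \left(-73\right) 5324\right) - -18215 = \left(-20 + 5329 - \frac{388652}{3}\right) + 18215 = - \frac{372725}{3} + 18215 = - \frac{318080}{3}$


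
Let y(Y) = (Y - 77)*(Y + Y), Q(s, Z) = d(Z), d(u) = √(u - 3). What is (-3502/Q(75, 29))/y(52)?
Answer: 1751*√26/33800 ≈ 0.26415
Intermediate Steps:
d(u) = √(-3 + u)
Q(s, Z) = √(-3 + Z)
y(Y) = 2*Y*(-77 + Y) (y(Y) = (-77 + Y)*(2*Y) = 2*Y*(-77 + Y))
(-3502/Q(75, 29))/y(52) = (-3502/√(-3 + 29))/((2*52*(-77 + 52))) = (-3502*√26/26)/((2*52*(-25))) = -1751*√26/13/(-2600) = -1751*√26/13*(-1/2600) = 1751*√26/33800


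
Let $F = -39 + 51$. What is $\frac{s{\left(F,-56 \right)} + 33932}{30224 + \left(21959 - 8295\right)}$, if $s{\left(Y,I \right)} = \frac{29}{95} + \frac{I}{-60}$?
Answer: $\frac{743921}{962160} \approx 0.77318$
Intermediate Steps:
$F = 12$
$s{\left(Y,I \right)} = \frac{29}{95} - \frac{I}{60}$ ($s{\left(Y,I \right)} = 29 \cdot \frac{1}{95} + I \left(- \frac{1}{60}\right) = \frac{29}{95} - \frac{I}{60}$)
$\frac{s{\left(F,-56 \right)} + 33932}{30224 + \left(21959 - 8295\right)} = \frac{\left(\frac{29}{95} - - \frac{14}{15}\right) + 33932}{30224 + \left(21959 - 8295\right)} = \frac{\left(\frac{29}{95} + \frac{14}{15}\right) + 33932}{30224 + 13664} = \frac{\frac{353}{285} + 33932}{43888} = \frac{9670973}{285} \cdot \frac{1}{43888} = \frac{743921}{962160}$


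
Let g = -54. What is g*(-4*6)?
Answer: 1296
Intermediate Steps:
g*(-4*6) = -(-216)*6 = -54*(-24) = 1296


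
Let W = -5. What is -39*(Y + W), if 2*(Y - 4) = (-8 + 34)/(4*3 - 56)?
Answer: 2223/44 ≈ 50.523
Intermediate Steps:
Y = 163/44 (Y = 4 + ((-8 + 34)/(4*3 - 56))/2 = 4 + (26/(12 - 56))/2 = 4 + (26/(-44))/2 = 4 + (26*(-1/44))/2 = 4 + (½)*(-13/22) = 4 - 13/44 = 163/44 ≈ 3.7045)
-39*(Y + W) = -39*(163/44 - 5) = -39*(-57/44) = 2223/44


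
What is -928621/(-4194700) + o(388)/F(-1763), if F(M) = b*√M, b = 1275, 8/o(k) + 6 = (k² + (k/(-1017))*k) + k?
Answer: 928621/4194700 - 1356*I*√1763/57447363065725 ≈ 0.22138 - 9.911e-10*I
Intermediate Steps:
o(k) = 8/(-6 + k + 1016*k²/1017) (o(k) = 8/(-6 + ((k² + (k/(-1017))*k) + k)) = 8/(-6 + ((k² + (k*(-1/1017))*k) + k)) = 8/(-6 + ((k² + (-k/1017)*k) + k)) = 8/(-6 + ((k² - k²/1017) + k)) = 8/(-6 + (1016*k²/1017 + k)) = 8/(-6 + (k + 1016*k²/1017)) = 8/(-6 + k + 1016*k²/1017))
F(M) = 1275*√M
-928621/(-4194700) + o(388)/F(-1763) = -928621/(-4194700) + (8136/(-6102 + 1016*388² + 1017*388))/((1275*√(-1763))) = -928621*(-1/4194700) + (8136/(-6102 + 1016*150544 + 394596))/((1275*(I*√1763))) = 928621/4194700 + (8136/(-6102 + 152952704 + 394596))/((1275*I*√1763)) = 928621/4194700 + (8136/153341198)*(-I*√1763/2247825) = 928621/4194700 + (8136*(1/153341198))*(-I*√1763/2247825) = 928621/4194700 + 4068*(-I*√1763/2247825)/76670599 = 928621/4194700 - 1356*I*√1763/57447363065725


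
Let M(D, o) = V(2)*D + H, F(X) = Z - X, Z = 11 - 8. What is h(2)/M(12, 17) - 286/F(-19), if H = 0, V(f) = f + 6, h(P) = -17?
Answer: -1265/96 ≈ -13.177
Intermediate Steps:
V(f) = 6 + f
Z = 3
F(X) = 3 - X
M(D, o) = 8*D (M(D, o) = (6 + 2)*D + 0 = 8*D + 0 = 8*D)
h(2)/M(12, 17) - 286/F(-19) = -17/(8*12) - 286/(3 - 1*(-19)) = -17/96 - 286/(3 + 19) = -17*1/96 - 286/22 = -17/96 - 286*1/22 = -17/96 - 13 = -1265/96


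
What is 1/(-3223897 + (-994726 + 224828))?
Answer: -1/3993795 ≈ -2.5039e-7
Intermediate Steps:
1/(-3223897 + (-994726 + 224828)) = 1/(-3223897 - 769898) = 1/(-3993795) = -1/3993795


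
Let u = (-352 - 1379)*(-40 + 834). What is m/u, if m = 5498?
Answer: -2749/687207 ≈ -0.0040002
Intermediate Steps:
u = -1374414 (u = -1731*794 = -1374414)
m/u = 5498/(-1374414) = 5498*(-1/1374414) = -2749/687207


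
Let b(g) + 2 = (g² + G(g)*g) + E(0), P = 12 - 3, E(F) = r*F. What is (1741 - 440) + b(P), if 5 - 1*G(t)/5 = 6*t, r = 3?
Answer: -825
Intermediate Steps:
G(t) = 25 - 30*t
E(F) = 3*F
P = 9
b(g) = -2 + g² + g*(25 - 30*g) (b(g) = -2 + ((g² + (25 - 30*g)*g) + 3*0) = -2 + ((g² + g*(25 - 30*g)) + 0) = -2 + (g² + g*(25 - 30*g)) = -2 + g² + g*(25 - 30*g))
(1741 - 440) + b(P) = (1741 - 440) + (-2 - 29*9² + 25*9) = 1301 + (-2 - 29*81 + 225) = 1301 + (-2 - 2349 + 225) = 1301 - 2126 = -825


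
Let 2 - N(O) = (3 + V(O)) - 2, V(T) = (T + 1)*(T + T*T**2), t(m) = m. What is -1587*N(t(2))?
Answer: 46023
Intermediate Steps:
V(T) = (1 + T)*(T + T**3)
N(O) = 1 - O*(1 + O + O**2 + O**3) (N(O) = 2 - ((3 + O*(1 + O + O**2 + O**3)) - 2) = 2 - (1 + O*(1 + O + O**2 + O**3)) = 2 + (-1 - O*(1 + O + O**2 + O**3)) = 1 - O*(1 + O + O**2 + O**3))
-1587*N(t(2)) = -1587*(1 - 1*2*(1 + 2 + 2**2 + 2**3)) = -1587*(1 - 1*2*(1 + 2 + 4 + 8)) = -1587*(1 - 1*2*15) = -1587*(1 - 30) = -1587*(-29) = 46023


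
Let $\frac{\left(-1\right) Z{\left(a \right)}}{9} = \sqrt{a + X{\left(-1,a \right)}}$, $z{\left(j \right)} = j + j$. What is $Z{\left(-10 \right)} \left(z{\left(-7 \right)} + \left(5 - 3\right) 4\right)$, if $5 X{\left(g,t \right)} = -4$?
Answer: $\frac{162 i \sqrt{30}}{5} \approx 177.46 i$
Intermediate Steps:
$X{\left(g,t \right)} = - \frac{4}{5}$ ($X{\left(g,t \right)} = \frac{1}{5} \left(-4\right) = - \frac{4}{5}$)
$z{\left(j \right)} = 2 j$
$Z{\left(a \right)} = - 9 \sqrt{- \frac{4}{5} + a}$ ($Z{\left(a \right)} = - 9 \sqrt{a - \frac{4}{5}} = - 9 \sqrt{- \frac{4}{5} + a}$)
$Z{\left(-10 \right)} \left(z{\left(-7 \right)} + \left(5 - 3\right) 4\right) = - \frac{9 \sqrt{-20 + 25 \left(-10\right)}}{5} \left(2 \left(-7\right) + \left(5 - 3\right) 4\right) = - \frac{9 \sqrt{-20 - 250}}{5} \left(-14 + 2 \cdot 4\right) = - \frac{9 \sqrt{-270}}{5} \left(-14 + 8\right) = - \frac{9 \cdot 3 i \sqrt{30}}{5} \left(-6\right) = - \frac{27 i \sqrt{30}}{5} \left(-6\right) = \frac{162 i \sqrt{30}}{5}$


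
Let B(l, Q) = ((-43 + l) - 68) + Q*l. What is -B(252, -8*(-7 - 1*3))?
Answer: -20301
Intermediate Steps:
B(l, Q) = -111 + l + Q*l (B(l, Q) = (-111 + l) + Q*l = -111 + l + Q*l)
-B(252, -8*(-7 - 1*3)) = -(-111 + 252 - 8*(-7 - 1*3)*252) = -(-111 + 252 - 8*(-7 - 3)*252) = -(-111 + 252 - 8*(-10)*252) = -(-111 + 252 + 80*252) = -(-111 + 252 + 20160) = -1*20301 = -20301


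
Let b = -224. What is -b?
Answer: 224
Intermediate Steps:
-b = -1*(-224) = 224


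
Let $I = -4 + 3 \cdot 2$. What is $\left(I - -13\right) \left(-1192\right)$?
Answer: $-17880$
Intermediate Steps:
$I = 2$ ($I = -4 + 6 = 2$)
$\left(I - -13\right) \left(-1192\right) = \left(2 - -13\right) \left(-1192\right) = \left(2 + 13\right) \left(-1192\right) = 15 \left(-1192\right) = -17880$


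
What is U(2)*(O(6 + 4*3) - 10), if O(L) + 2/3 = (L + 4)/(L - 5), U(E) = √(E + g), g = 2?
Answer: -700/39 ≈ -17.949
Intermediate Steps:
U(E) = √(2 + E) (U(E) = √(E + 2) = √(2 + E))
O(L) = -⅔ + (4 + L)/(-5 + L) (O(L) = -⅔ + (L + 4)/(L - 5) = -⅔ + (4 + L)/(-5 + L))
U(2)*(O(6 + 4*3) - 10) = √(2 + 2)*((22 + (6 + 4*3))/(3*(-5 + (6 + 4*3))) - 10) = √4*((22 + (6 + 12))/(3*(-5 + (6 + 12))) - 10) = 2*((22 + 18)/(3*(-5 + 18)) - 10) = 2*((⅓)*40/13 - 10) = 2*((⅓)*(1/13)*40 - 10) = 2*(40/39 - 10) = 2*(-350/39) = -700/39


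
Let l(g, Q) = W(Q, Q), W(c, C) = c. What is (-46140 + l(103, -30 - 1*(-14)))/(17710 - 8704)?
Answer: -23078/4503 ≈ -5.1250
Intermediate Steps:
l(g, Q) = Q
(-46140 + l(103, -30 - 1*(-14)))/(17710 - 8704) = (-46140 + (-30 - 1*(-14)))/(17710 - 8704) = (-46140 + (-30 + 14))/9006 = (-46140 - 16)*(1/9006) = -46156*1/9006 = -23078/4503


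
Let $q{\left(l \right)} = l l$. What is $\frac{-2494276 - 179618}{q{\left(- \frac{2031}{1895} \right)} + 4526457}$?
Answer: $- \frac{1600336700225}{2709104062231} \approx -0.59072$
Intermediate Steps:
$q{\left(l \right)} = l^{2}$
$\frac{-2494276 - 179618}{q{\left(- \frac{2031}{1895} \right)} + 4526457} = \frac{-2494276 - 179618}{\left(- \frac{2031}{1895}\right)^{2} + 4526457} = - \frac{2673894}{\left(\left(-2031\right) \frac{1}{1895}\right)^{2} + 4526457} = - \frac{2673894}{\left(- \frac{2031}{1895}\right)^{2} + 4526457} = - \frac{2673894}{\frac{4124961}{3591025} + 4526457} = - \frac{2673894}{\frac{16254624373386}{3591025}} = \left(-2673894\right) \frac{3591025}{16254624373386} = - \frac{1600336700225}{2709104062231}$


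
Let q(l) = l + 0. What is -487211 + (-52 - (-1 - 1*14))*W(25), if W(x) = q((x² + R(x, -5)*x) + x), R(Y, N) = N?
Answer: -506636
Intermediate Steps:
q(l) = l
W(x) = x² - 4*x (W(x) = (x² - 5*x) + x = x² - 4*x)
-487211 + (-52 - (-1 - 1*14))*W(25) = -487211 + (-52 - (-1 - 1*14))*(25*(-4 + 25)) = -487211 + (-52 - (-1 - 14))*(25*21) = -487211 + (-52 - 1*(-15))*525 = -487211 + (-52 + 15)*525 = -487211 - 37*525 = -487211 - 19425 = -506636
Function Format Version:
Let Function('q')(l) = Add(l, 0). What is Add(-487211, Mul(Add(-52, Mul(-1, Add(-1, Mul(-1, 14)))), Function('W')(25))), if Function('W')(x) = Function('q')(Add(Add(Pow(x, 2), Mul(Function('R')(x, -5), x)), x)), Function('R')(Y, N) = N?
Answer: -506636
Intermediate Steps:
Function('q')(l) = l
Function('W')(x) = Add(Pow(x, 2), Mul(-4, x)) (Function('W')(x) = Add(Add(Pow(x, 2), Mul(-5, x)), x) = Add(Pow(x, 2), Mul(-4, x)))
Add(-487211, Mul(Add(-52, Mul(-1, Add(-1, Mul(-1, 14)))), Function('W')(25))) = Add(-487211, Mul(Add(-52, Mul(-1, Add(-1, Mul(-1, 14)))), Mul(25, Add(-4, 25)))) = Add(-487211, Mul(Add(-52, Mul(-1, Add(-1, -14))), Mul(25, 21))) = Add(-487211, Mul(Add(-52, Mul(-1, -15)), 525)) = Add(-487211, Mul(Add(-52, 15), 525)) = Add(-487211, Mul(-37, 525)) = Add(-487211, -19425) = -506636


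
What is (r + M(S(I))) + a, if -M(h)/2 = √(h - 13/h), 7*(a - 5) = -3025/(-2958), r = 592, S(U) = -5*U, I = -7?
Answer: 12364507/20706 - 4*√10605/35 ≈ 585.38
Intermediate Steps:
a = 106555/20706 (a = 5 + (-3025/(-2958))/7 = 5 + (-3025*(-1/2958))/7 = 5 + (⅐)*(3025/2958) = 5 + 3025/20706 = 106555/20706 ≈ 5.1461)
M(h) = -2*√(h - 13/h)
(r + M(S(I))) + a = (592 - 2*√(-5*(-7) - 13/((-5*(-7))))) + 106555/20706 = (592 - 2*√(35 - 13/35)) + 106555/20706 = (592 - 4*√10605/35) + 106555/20706 = 12364507/20706 - 4*√10605/35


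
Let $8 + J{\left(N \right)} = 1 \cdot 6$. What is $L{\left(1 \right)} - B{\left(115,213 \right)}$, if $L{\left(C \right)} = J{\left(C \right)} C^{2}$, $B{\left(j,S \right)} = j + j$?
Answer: $-232$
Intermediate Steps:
$J{\left(N \right)} = -2$ ($J{\left(N \right)} = -8 + 1 \cdot 6 = -8 + 6 = -2$)
$B{\left(j,S \right)} = 2 j$
$L{\left(C \right)} = - 2 C^{2}$
$L{\left(1 \right)} - B{\left(115,213 \right)} = - 2 \cdot 1^{2} - 2 \cdot 115 = \left(-2\right) 1 - 230 = -2 - 230 = -232$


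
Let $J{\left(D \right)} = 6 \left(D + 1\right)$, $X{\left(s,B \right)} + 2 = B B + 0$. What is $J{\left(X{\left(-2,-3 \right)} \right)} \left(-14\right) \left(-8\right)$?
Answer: $5376$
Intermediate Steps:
$X{\left(s,B \right)} = -2 + B^{2}$ ($X{\left(s,B \right)} = -2 + \left(B B + 0\right) = -2 + \left(B^{2} + 0\right) = -2 + B^{2}$)
$J{\left(D \right)} = 6 + 6 D$ ($J{\left(D \right)} = 6 \left(1 + D\right) = 6 + 6 D$)
$J{\left(X{\left(-2,-3 \right)} \right)} \left(-14\right) \left(-8\right) = \left(6 + 6 \left(-2 + \left(-3\right)^{2}\right)\right) \left(-14\right) \left(-8\right) = \left(6 + 6 \left(-2 + 9\right)\right) \left(-14\right) \left(-8\right) = \left(6 + 6 \cdot 7\right) \left(-14\right) \left(-8\right) = \left(6 + 42\right) \left(-14\right) \left(-8\right) = 48 \left(-14\right) \left(-8\right) = \left(-672\right) \left(-8\right) = 5376$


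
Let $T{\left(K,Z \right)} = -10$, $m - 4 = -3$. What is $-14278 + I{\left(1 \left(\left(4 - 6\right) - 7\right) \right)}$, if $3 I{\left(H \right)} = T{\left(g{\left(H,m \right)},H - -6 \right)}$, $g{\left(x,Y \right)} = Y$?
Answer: $- \frac{42844}{3} \approx -14281.0$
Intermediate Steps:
$m = 1$ ($m = 4 - 3 = 1$)
$I{\left(H \right)} = - \frac{10}{3}$ ($I{\left(H \right)} = \frac{1}{3} \left(-10\right) = - \frac{10}{3}$)
$-14278 + I{\left(1 \left(\left(4 - 6\right) - 7\right) \right)} = -14278 - \frac{10}{3} = - \frac{42844}{3}$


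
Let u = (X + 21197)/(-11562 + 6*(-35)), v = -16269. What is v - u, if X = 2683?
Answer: -15957899/981 ≈ -16267.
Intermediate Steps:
u = -1990/981 (u = (2683 + 21197)/(-11562 + 6*(-35)) = 23880/(-11562 - 210) = 23880/(-11772) = 23880*(-1/11772) = -1990/981 ≈ -2.0285)
v - u = -16269 - 1*(-1990/981) = -16269 + 1990/981 = -15957899/981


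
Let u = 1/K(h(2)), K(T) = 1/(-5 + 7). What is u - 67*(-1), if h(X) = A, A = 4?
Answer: 69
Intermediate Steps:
h(X) = 4
K(T) = 1/2
u = 2 (u = 1/(1/2) = 2)
u - 67*(-1) = 2 - 67*(-1) = 2 + 67 = 69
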